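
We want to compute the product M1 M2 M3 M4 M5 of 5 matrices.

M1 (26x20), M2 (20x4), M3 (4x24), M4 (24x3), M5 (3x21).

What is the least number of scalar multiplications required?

Adjacent pairs: M1M2 = 26·20·4 = 2080; M2M3 = 20·4·24 = 1920; M3M4 = 4·24·3 = 288; M4M5 = 24·3·21 = 1512.
Length 3: M1..M3: k=1: 0+1920+26·20·24=14400; k=2: 2080+0+26·4·24=4576 → min 4576 | M2..M4: k=2: 0+288+20·4·3=528; k=3: 1920+0+20·24·3=3360 → min 528 | M3..M5: k=3: 0+1512+4·24·21=3528; k=4: 288+0+4·3·21=540 → min 540.
Length 4: M1..M4: k=1: 0+528+26·20·3=2088; k=2: 2080+288+26·4·3=2680; k=3: 4576+0+26·24·3=6448 → min 2088 | M2..M5: k=2: 0+540+20·4·21=2220; k=3: 1920+1512+20·24·21=13512; k=4: 528+0+20·3·21=1788 → min 1788.
Length 5: M1..M5: k=1: 0+1788+26·20·21=12708; k=2: 2080+540+26·4·21=4804; k=3: 4576+1512+26·24·21=19192; k=4: 2088+0+26·3·21=3726 → min 3726.
Optimal order: ((M1 (M2 (M3 M4))) M5) with cost 3726.

3726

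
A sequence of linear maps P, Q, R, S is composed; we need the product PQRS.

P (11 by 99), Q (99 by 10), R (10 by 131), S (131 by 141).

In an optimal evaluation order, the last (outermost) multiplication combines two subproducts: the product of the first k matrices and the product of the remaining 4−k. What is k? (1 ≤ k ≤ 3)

2

Adjacent pairs: PQ = 11·99·10 = 10890; QR = 99·10·131 = 129690; RS = 10·131·141 = 184710.
Length 3: P..R: k=1: 0+129690+11·99·131=272349; k=2: 10890+0+11·10·131=25300 → min 25300 | Q..S: k=2: 0+184710+99·10·141=324300; k=3: 129690+0+99·131·141=1958319 → min 324300.
Top-level splits: k=1: (P..P)·(Q..S) → 0+324300+11·99·141 = 477849; k=2: (P..Q)·(R..S) → 10890+184710+11·10·141 = 211110; k=3: (P..R)·(S..S) → 25300+0+11·131·141 = 228481.
Best split is after Q, i.e. k = 2.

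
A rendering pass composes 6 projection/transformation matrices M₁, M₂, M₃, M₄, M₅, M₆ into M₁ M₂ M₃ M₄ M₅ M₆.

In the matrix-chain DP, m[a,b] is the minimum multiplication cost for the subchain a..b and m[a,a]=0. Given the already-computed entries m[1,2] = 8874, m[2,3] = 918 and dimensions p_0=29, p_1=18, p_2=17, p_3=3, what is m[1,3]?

m[1,3] = min over k∈[1,2] of m[1,k]+m[k+1,3]+p_{0}·p_k·p_{3}.
k=1: 0 + 918 + 29·18·3 = 2484; k=2: 8874 + 0 + 29·17·3 = 10353.
Minimum: 2484 at k=1.

2484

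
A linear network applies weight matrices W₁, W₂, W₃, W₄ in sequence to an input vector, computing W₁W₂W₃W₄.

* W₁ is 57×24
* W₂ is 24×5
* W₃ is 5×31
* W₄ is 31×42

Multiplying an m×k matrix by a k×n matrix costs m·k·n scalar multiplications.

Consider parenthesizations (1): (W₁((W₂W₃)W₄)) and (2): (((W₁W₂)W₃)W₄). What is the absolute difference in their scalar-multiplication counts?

2535

Order (1) = (W₁((W₂W₃)W₄)): (W₂W₃): 24×5 by 5×31 → 24×31, cost 24·5·31 = 3720; ((W₂W₃)W₄): 24×31 by 31×42 → 24×42, cost 24·31·42 = 31248; cumulative 34968; (W₁((W₂W₃)W₄)): 57×24 by 24×42 → 57×42, cost 57·24·42 = 57456; cumulative 92424. Total 92424.
Order (2) = (((W₁W₂)W₃)W₄): (W₁W₂): 57×24 by 24×5 → 57×5, cost 57·24·5 = 6840; ((W₁W₂)W₃): 57×5 by 5×31 → 57×31, cost 57·5·31 = 8835; cumulative 15675; (((W₁W₂)W₃)W₄): 57×31 by 31×42 → 57×42, cost 57·31·42 = 74214; cumulative 89889. Total 89889.
Difference: |92424 − 89889| = 2535.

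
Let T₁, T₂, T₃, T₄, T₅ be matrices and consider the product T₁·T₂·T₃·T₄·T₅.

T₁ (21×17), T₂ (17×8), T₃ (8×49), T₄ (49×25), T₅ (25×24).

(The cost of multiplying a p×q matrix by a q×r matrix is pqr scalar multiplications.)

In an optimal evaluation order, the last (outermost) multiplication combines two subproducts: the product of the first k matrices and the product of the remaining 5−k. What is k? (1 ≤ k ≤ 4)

Adjacent pairs: T₁T₂ = 21·17·8 = 2856; T₂T₃ = 17·8·49 = 6664; T₃T₄ = 8·49·25 = 9800; T₄T₅ = 49·25·24 = 29400.
Length 3: T₁..T₃: k=1: 0+6664+21·17·49=24157; k=2: 2856+0+21·8·49=11088 → min 11088 | T₂..T₄: k=2: 0+9800+17·8·25=13200; k=3: 6664+0+17·49·25=27489 → min 13200 | T₃..T₅: k=3: 0+29400+8·49·24=38808; k=4: 9800+0+8·25·24=14600 → min 14600.
Length 4: T₁..T₄: k=1: 0+13200+21·17·25=22125; k=2: 2856+9800+21·8·25=16856; k=3: 11088+0+21·49·25=36813 → min 16856 | T₂..T₅: k=2: 0+14600+17·8·24=17864; k=3: 6664+29400+17·49·24=56056; k=4: 13200+0+17·25·24=23400 → min 17864.
Top-level splits: k=1: (T₁..T₁)·(T₂..T₅) → 0+17864+21·17·24 = 26432; k=2: (T₁..T₂)·(T₃..T₅) → 2856+14600+21·8·24 = 21488; k=3: (T₁..T₃)·(T₄..T₅) → 11088+29400+21·49·24 = 65184; k=4: (T₁..T₄)·(T₅..T₅) → 16856+0+21·25·24 = 29456.
Best split is after T₂, i.e. k = 2.

2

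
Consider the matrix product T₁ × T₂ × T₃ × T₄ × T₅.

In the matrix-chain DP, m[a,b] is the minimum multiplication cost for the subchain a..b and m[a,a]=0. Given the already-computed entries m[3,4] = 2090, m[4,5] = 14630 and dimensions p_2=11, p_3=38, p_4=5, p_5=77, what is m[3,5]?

m[3,5] = min over k∈[3,4] of m[3,k]+m[k+1,5]+p_{2}·p_k·p_{5}.
k=3: 0 + 14630 + 11·38·77 = 46816; k=4: 2090 + 0 + 11·5·77 = 6325.
Minimum: 6325 at k=4.

6325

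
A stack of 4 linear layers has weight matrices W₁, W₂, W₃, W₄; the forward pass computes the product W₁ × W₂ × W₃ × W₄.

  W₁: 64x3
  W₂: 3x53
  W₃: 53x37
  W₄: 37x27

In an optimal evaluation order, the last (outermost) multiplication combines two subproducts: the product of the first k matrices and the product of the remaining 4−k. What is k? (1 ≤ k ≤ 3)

1

Adjacent pairs: W₁W₂ = 64·3·53 = 10176; W₂W₃ = 3·53·37 = 5883; W₃W₄ = 53·37·27 = 52947.
Length 3: W₁..W₃: k=1: 0+5883+64·3·37=12987; k=2: 10176+0+64·53·37=135680 → min 12987 | W₂..W₄: k=2: 0+52947+3·53·27=57240; k=3: 5883+0+3·37·27=8880 → min 8880.
Top-level splits: k=1: (W₁..W₁)·(W₂..W₄) → 0+8880+64·3·27 = 14064; k=2: (W₁..W₂)·(W₃..W₄) → 10176+52947+64·53·27 = 154707; k=3: (W₁..W₃)·(W₄..W₄) → 12987+0+64·37·27 = 76923.
Best split is after W₁, i.e. k = 1.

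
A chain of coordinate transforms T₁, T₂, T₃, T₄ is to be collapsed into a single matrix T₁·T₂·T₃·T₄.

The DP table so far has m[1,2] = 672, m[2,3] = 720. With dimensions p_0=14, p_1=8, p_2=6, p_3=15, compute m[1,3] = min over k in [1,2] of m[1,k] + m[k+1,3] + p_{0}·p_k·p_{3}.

m[1,3] = min over k∈[1,2] of m[1,k]+m[k+1,3]+p_{0}·p_k·p_{3}.
k=1: 0 + 720 + 14·8·15 = 2400; k=2: 672 + 0 + 14·6·15 = 1932.
Minimum: 1932 at k=2.

1932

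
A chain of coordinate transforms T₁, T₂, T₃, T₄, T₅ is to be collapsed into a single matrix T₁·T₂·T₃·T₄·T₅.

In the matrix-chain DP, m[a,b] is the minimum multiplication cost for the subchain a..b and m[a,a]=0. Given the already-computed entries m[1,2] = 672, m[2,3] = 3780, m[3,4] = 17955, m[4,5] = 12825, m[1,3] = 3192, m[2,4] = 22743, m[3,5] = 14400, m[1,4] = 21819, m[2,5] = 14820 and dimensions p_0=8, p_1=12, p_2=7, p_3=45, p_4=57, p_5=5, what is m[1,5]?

m[1,5] = min over k∈[1,4] of m[1,k]+m[k+1,5]+p_{0}·p_k·p_{5}.
k=1: 0 + 14820 + 8·12·5 = 15300; k=2: 672 + 14400 + 8·7·5 = 15352; k=3: 3192 + 12825 + 8·45·5 = 17817; k=4: 21819 + 0 + 8·57·5 = 24099.
Minimum: 15300 at k=1.

15300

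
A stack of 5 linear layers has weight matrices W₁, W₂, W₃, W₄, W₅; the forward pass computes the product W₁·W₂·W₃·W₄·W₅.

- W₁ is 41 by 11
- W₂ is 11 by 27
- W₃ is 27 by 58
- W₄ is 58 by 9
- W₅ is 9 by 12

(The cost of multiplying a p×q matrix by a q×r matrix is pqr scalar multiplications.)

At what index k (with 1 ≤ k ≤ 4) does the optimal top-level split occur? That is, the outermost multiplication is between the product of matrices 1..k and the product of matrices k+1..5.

1

Adjacent pairs: W₁W₂ = 41·11·27 = 12177; W₂W₃ = 11·27·58 = 17226; W₃W₄ = 27·58·9 = 14094; W₄W₅ = 58·9·12 = 6264.
Length 3: W₁..W₃: k=1: 0+17226+41·11·58=43384; k=2: 12177+0+41·27·58=76383 → min 43384 | W₂..W₄: k=2: 0+14094+11·27·9=16767; k=3: 17226+0+11·58·9=22968 → min 16767 | W₃..W₅: k=3: 0+6264+27·58·12=25056; k=4: 14094+0+27·9·12=17010 → min 17010.
Length 4: W₁..W₄: k=1: 0+16767+41·11·9=20826; k=2: 12177+14094+41·27·9=36234; k=3: 43384+0+41·58·9=64786 → min 20826 | W₂..W₅: k=2: 0+17010+11·27·12=20574; k=3: 17226+6264+11·58·12=31146; k=4: 16767+0+11·9·12=17955 → min 17955.
Top-level splits: k=1: (W₁..W₁)·(W₂..W₅) → 0+17955+41·11·12 = 23367; k=2: (W₁..W₂)·(W₃..W₅) → 12177+17010+41·27·12 = 42471; k=3: (W₁..W₃)·(W₄..W₅) → 43384+6264+41·58·12 = 78184; k=4: (W₁..W₄)·(W₅..W₅) → 20826+0+41·9·12 = 25254.
Best split is after W₁, i.e. k = 1.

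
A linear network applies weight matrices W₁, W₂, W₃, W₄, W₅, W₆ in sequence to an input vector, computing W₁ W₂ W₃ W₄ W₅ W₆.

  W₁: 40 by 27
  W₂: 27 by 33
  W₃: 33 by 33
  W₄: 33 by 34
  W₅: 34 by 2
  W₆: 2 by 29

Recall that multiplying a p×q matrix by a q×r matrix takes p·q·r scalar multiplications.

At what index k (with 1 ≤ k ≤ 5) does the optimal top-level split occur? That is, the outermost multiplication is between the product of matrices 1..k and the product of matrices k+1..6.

Adjacent pairs: W₁W₂ = 40·27·33 = 35640; W₂W₃ = 27·33·33 = 29403; W₃W₄ = 33·33·34 = 37026; W₄W₅ = 33·34·2 = 2244; W₅W₆ = 34·2·29 = 1972.
Length 3: W₁..W₃: k=1: 0+29403+40·27·33=65043; k=2: 35640+0+40·33·33=79200 → min 65043 | W₂..W₄: k=2: 0+37026+27·33·34=67320; k=3: 29403+0+27·33·34=59697 → min 59697 | W₃..W₅: k=3: 0+2244+33·33·2=4422; k=4: 37026+0+33·34·2=39270 → min 4422 | W₄..W₆: k=4: 0+1972+33·34·29=34510; k=5: 2244+0+33·2·29=4158 → min 4158.
Length 4: W₁..W₄: k=1: 0+59697+40·27·34=96417; k=2: 35640+37026+40·33·34=117546; k=3: 65043+0+40·33·34=109923 → min 96417 | W₂..W₅: k=2: 0+4422+27·33·2=6204; k=3: 29403+2244+27·33·2=33429; k=4: 59697+0+27·34·2=61533 → min 6204 | W₃..W₆: k=3: 0+4158+33·33·29=35739; k=4: 37026+1972+33·34·29=71536; k=5: 4422+0+33·2·29=6336 → min 6336.
Length 5: W₁..W₅: k=1: 0+6204+40·27·2=8364; k=2: 35640+4422+40·33·2=42702; k=3: 65043+2244+40·33·2=69927; k=4: 96417+0+40·34·2=99137 → min 8364 | W₂..W₆: k=2: 0+6336+27·33·29=32175; k=3: 29403+4158+27·33·29=59400; k=4: 59697+1972+27·34·29=88291; k=5: 6204+0+27·2·29=7770 → min 7770.
Top-level splits: k=1: (W₁..W₁)·(W₂..W₆) → 0+7770+40·27·29 = 39090; k=2: (W₁..W₂)·(W₃..W₆) → 35640+6336+40·33·29 = 80256; k=3: (W₁..W₃)·(W₄..W₆) → 65043+4158+40·33·29 = 107481; k=4: (W₁..W₄)·(W₅..W₆) → 96417+1972+40·34·29 = 137829; k=5: (W₁..W₅)·(W₆..W₆) → 8364+0+40·2·29 = 10684.
Best split is after W₅, i.e. k = 5.

5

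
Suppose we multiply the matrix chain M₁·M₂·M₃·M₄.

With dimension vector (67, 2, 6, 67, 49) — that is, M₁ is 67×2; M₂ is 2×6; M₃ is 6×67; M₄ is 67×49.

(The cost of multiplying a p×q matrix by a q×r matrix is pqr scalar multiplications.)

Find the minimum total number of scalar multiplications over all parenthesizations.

Adjacent pairs: M₁M₂ = 67·2·6 = 804; M₂M₃ = 2·6·67 = 804; M₃M₄ = 6·67·49 = 19698.
Length 3: M₁..M₃: k=1: 0+804+67·2·67=9782; k=2: 804+0+67·6·67=27738 → min 9782 | M₂..M₄: k=2: 0+19698+2·6·49=20286; k=3: 804+0+2·67·49=7370 → min 7370.
Length 4: M₁..M₄: k=1: 0+7370+67·2·49=13936; k=2: 804+19698+67·6·49=40200; k=3: 9782+0+67·67·49=229743 → min 13936.
Optimal order: (M₁·((M₂·M₃)·M₄)) with cost 13936.

13936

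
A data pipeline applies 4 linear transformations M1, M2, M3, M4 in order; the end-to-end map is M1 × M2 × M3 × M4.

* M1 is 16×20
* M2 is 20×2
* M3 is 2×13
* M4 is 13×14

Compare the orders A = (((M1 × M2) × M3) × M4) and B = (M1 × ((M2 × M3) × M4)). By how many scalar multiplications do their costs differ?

4672

Order A = (((M1 × M2) × M3) × M4): (M1 × M2): 16×20 by 20×2 → 16×2, cost 16·20·2 = 640; ((M1 × M2) × M3): 16×2 by 2×13 → 16×13, cost 16·2·13 = 416; cumulative 1056; (((M1 × M2) × M3) × M4): 16×13 by 13×14 → 16×14, cost 16·13·14 = 2912; cumulative 3968. Total 3968.
Order B = (M1 × ((M2 × M3) × M4)): (M2 × M3): 20×2 by 2×13 → 20×13, cost 20·2·13 = 520; ((M2 × M3) × M4): 20×13 by 13×14 → 20×14, cost 20·13·14 = 3640; cumulative 4160; (M1 × ((M2 × M3) × M4)): 16×20 by 20×14 → 16×14, cost 16·20·14 = 4480; cumulative 8640. Total 8640.
Difference: |3968 − 8640| = 4672.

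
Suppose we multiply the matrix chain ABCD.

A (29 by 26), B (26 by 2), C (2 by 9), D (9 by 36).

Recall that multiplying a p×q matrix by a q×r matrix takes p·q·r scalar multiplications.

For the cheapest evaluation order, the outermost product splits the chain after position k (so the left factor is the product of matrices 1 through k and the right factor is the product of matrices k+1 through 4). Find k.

Adjacent pairs: AB = 29·26·2 = 1508; BC = 26·2·9 = 468; CD = 2·9·36 = 648.
Length 3: A..C: k=1: 0+468+29·26·9=7254; k=2: 1508+0+29·2·9=2030 → min 2030 | B..D: k=2: 0+648+26·2·36=2520; k=3: 468+0+26·9·36=8892 → min 2520.
Top-level splits: k=1: (A..A)·(B..D) → 0+2520+29·26·36 = 29664; k=2: (A..B)·(C..D) → 1508+648+29·2·36 = 4244; k=3: (A..C)·(D..D) → 2030+0+29·9·36 = 11426.
Best split is after B, i.e. k = 2.

2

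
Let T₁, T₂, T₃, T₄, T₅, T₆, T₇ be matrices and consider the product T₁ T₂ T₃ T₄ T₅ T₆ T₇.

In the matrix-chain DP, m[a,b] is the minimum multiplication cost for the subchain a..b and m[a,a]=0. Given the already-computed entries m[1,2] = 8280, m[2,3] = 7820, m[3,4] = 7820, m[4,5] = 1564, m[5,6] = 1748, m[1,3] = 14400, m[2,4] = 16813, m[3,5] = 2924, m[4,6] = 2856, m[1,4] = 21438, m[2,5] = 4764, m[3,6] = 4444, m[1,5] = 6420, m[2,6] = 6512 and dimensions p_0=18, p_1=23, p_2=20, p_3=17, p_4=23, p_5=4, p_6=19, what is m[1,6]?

m[1,6] = min over k∈[1,5] of m[1,k]+m[k+1,6]+p_{0}·p_k·p_{6}.
k=1: 0 + 6512 + 18·23·19 = 14378; k=2: 8280 + 4444 + 18·20·19 = 19564; k=3: 14400 + 2856 + 18·17·19 = 23070; k=4: 21438 + 1748 + 18·23·19 = 31052; k=5: 6420 + 0 + 18·4·19 = 7788.
Minimum: 7788 at k=5.

7788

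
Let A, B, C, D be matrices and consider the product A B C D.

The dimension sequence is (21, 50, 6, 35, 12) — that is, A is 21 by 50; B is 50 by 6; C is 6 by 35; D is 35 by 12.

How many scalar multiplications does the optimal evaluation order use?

Adjacent pairs: AB = 21·50·6 = 6300; BC = 50·6·35 = 10500; CD = 6·35·12 = 2520.
Length 3: A..C: k=1: 0+10500+21·50·35=47250; k=2: 6300+0+21·6·35=10710 → min 10710 | B..D: k=2: 0+2520+50·6·12=6120; k=3: 10500+0+50·35·12=31500 → min 6120.
Length 4: A..D: k=1: 0+6120+21·50·12=18720; k=2: 6300+2520+21·6·12=10332; k=3: 10710+0+21·35·12=19530 → min 10332.
Optimal order: ((A B) (C D)) with cost 10332.

10332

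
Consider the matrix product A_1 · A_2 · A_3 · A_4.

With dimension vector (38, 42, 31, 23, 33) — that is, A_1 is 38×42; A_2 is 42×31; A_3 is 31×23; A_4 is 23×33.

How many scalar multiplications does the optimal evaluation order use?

Adjacent pairs: A_1A_2 = 38·42·31 = 49476; A_2A_3 = 42·31·23 = 29946; A_3A_4 = 31·23·33 = 23529.
Length 3: A_1..A_3: k=1: 0+29946+38·42·23=66654; k=2: 49476+0+38·31·23=76570 → min 66654 | A_2..A_4: k=2: 0+23529+42·31·33=66495; k=3: 29946+0+42·23·33=61824 → min 61824.
Length 4: A_1..A_4: k=1: 0+61824+38·42·33=114492; k=2: 49476+23529+38·31·33=111879; k=3: 66654+0+38·23·33=95496 → min 95496.
Optimal order: ((A_1 · (A_2 · A_3)) · A_4) with cost 95496.

95496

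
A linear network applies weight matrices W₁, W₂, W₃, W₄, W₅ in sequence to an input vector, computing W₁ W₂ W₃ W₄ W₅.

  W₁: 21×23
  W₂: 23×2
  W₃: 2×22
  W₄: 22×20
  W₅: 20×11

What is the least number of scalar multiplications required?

Adjacent pairs: W₁W₂ = 21·23·2 = 966; W₂W₃ = 23·2·22 = 1012; W₃W₄ = 2·22·20 = 880; W₄W₅ = 22·20·11 = 4840.
Length 3: W₁..W₃: k=1: 0+1012+21·23·22=11638; k=2: 966+0+21·2·22=1890 → min 1890 | W₂..W₄: k=2: 0+880+23·2·20=1800; k=3: 1012+0+23·22·20=11132 → min 1800 | W₃..W₅: k=3: 0+4840+2·22·11=5324; k=4: 880+0+2·20·11=1320 → min 1320.
Length 4: W₁..W₄: k=1: 0+1800+21·23·20=11460; k=2: 966+880+21·2·20=2686; k=3: 1890+0+21·22·20=11130 → min 2686 | W₂..W₅: k=2: 0+1320+23·2·11=1826; k=3: 1012+4840+23·22·11=11418; k=4: 1800+0+23·20·11=6860 → min 1826.
Length 5: W₁..W₅: k=1: 0+1826+21·23·11=7139; k=2: 966+1320+21·2·11=2748; k=3: 1890+4840+21·22·11=11812; k=4: 2686+0+21·20·11=7306 → min 2748.
Optimal order: ((W₁ W₂) ((W₃ W₄) W₅)) with cost 2748.

2748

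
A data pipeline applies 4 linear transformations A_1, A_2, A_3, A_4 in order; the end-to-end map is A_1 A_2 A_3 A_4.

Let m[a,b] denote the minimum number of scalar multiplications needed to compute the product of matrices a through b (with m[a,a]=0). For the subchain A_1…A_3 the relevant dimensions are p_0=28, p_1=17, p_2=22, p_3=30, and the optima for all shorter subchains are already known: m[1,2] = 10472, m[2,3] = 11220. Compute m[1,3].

m[1,3] = min over k∈[1,2] of m[1,k]+m[k+1,3]+p_{0}·p_k·p_{3}.
k=1: 0 + 11220 + 28·17·30 = 25500; k=2: 10472 + 0 + 28·22·30 = 28952.
Minimum: 25500 at k=1.

25500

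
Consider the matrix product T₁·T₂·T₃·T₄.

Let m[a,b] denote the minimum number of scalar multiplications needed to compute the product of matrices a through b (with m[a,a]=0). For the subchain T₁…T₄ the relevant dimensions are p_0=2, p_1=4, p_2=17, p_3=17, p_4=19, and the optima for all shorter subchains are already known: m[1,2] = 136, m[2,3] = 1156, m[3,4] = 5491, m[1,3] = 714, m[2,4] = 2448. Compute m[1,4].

1360

m[1,4] = min over k∈[1,3] of m[1,k]+m[k+1,4]+p_{0}·p_k·p_{4}.
k=1: 0 + 2448 + 2·4·19 = 2600; k=2: 136 + 5491 + 2·17·19 = 6273; k=3: 714 + 0 + 2·17·19 = 1360.
Minimum: 1360 at k=3.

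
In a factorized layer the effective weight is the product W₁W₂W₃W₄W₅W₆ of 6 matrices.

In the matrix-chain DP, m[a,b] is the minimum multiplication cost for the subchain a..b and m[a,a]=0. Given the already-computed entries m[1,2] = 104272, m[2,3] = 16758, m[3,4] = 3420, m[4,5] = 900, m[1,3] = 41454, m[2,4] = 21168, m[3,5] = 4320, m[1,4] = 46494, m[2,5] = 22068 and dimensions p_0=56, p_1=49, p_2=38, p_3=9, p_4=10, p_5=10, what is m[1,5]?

47394

m[1,5] = min over k∈[1,4] of m[1,k]+m[k+1,5]+p_{0}·p_k·p_{5}.
k=1: 0 + 22068 + 56·49·10 = 49508; k=2: 104272 + 4320 + 56·38·10 = 129872; k=3: 41454 + 900 + 56·9·10 = 47394; k=4: 46494 + 0 + 56·10·10 = 52094.
Minimum: 47394 at k=3.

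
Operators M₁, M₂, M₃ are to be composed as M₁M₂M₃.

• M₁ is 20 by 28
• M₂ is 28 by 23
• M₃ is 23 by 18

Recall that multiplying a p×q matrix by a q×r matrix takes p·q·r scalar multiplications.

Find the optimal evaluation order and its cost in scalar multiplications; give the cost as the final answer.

(M₁(M₂M₃)): cost 21672.
((M₁M₂)M₃): cost 21160.
Optimal: ((M₁M₂)M₃) with cost 21160.

21160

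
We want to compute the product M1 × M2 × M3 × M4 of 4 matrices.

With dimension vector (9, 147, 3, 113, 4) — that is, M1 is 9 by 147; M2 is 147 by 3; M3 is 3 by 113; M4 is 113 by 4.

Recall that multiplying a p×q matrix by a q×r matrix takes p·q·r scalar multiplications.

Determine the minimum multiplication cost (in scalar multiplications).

Adjacent pairs: M1M2 = 9·147·3 = 3969; M2M3 = 147·3·113 = 49833; M3M4 = 3·113·4 = 1356.
Length 3: M1..M3: k=1: 0+49833+9·147·113=199332; k=2: 3969+0+9·3·113=7020 → min 7020 | M2..M4: k=2: 0+1356+147·3·4=3120; k=3: 49833+0+147·113·4=116277 → min 3120.
Length 4: M1..M4: k=1: 0+3120+9·147·4=8412; k=2: 3969+1356+9·3·4=5433; k=3: 7020+0+9·113·4=11088 → min 5433.
Optimal order: ((M1 × M2) × (M3 × M4)) with cost 5433.

5433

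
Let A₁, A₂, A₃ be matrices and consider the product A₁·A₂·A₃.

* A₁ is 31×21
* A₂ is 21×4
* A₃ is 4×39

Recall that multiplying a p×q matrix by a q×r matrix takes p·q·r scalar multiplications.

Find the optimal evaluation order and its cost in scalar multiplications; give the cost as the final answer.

(A₁·(A₂·A₃)): cost 28665.
((A₁·A₂)·A₃): cost 7440.
Optimal: ((A₁·A₂)·A₃) with cost 7440.

7440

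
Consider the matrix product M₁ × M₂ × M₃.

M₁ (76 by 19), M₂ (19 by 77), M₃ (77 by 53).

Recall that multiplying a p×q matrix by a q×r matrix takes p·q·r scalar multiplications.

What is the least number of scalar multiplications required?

154071

Order (M₁ × (M₂ × M₃)): (M₂ × M₃): 19×77 by 77×53 → 19×53, cost 19·77·53 = 77539; (M₁ × (M₂ × M₃)): 76×19 by 19×53 → 76×53, cost 76·19·53 = 76532; cumulative 154071. Total 154071.
Order ((M₁ × M₂) × M₃): (M₁ × M₂): 76×19 by 19×77 → 76×77, cost 76·19·77 = 111188; ((M₁ × M₂) × M₃): 76×77 by 77×53 → 76×53, cost 76·77·53 = 310156; cumulative 421344. Total 421344.
Minimum: 154071.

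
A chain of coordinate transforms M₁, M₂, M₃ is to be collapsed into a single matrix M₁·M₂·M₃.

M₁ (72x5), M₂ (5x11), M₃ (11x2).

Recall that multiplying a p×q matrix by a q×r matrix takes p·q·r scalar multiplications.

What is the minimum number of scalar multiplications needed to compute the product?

830

Order (M₁·(M₂·M₃)): (M₂·M₃): 5×11 by 11×2 → 5×2, cost 5·11·2 = 110; (M₁·(M₂·M₃)): 72×5 by 5×2 → 72×2, cost 72·5·2 = 720; cumulative 830. Total 830.
Order ((M₁·M₂)·M₃): (M₁·M₂): 72×5 by 5×11 → 72×11, cost 72·5·11 = 3960; ((M₁·M₂)·M₃): 72×11 by 11×2 → 72×2, cost 72·11·2 = 1584; cumulative 5544. Total 5544.
Minimum: 830.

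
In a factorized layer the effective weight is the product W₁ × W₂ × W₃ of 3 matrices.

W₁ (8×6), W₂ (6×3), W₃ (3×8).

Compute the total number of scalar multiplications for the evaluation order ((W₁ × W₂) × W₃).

(W₁ × W₂): 8×6 by 6×3 → 8×3, cost 8·6·3 = 144
((W₁ × W₂) × W₃): 8×3 by 3×8 → 8×8, cost 8·3·8 = 192; cumulative 336
Total: 336 scalar multiplications.

336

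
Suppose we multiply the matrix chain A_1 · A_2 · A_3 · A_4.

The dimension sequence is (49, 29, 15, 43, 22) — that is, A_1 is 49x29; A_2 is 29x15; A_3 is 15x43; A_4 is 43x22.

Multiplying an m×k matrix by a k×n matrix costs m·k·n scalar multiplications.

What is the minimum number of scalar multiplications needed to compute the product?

51675

Adjacent pairs: A_1A_2 = 49·29·15 = 21315; A_2A_3 = 29·15·43 = 18705; A_3A_4 = 15·43·22 = 14190.
Length 3: A_1..A_3: k=1: 0+18705+49·29·43=79808; k=2: 21315+0+49·15·43=52920 → min 52920 | A_2..A_4: k=2: 0+14190+29·15·22=23760; k=3: 18705+0+29·43·22=46139 → min 23760.
Length 4: A_1..A_4: k=1: 0+23760+49·29·22=55022; k=2: 21315+14190+49·15·22=51675; k=3: 52920+0+49·43·22=99274 → min 51675.
Optimal order: ((A_1 · A_2) · (A_3 · A_4)) with cost 51675.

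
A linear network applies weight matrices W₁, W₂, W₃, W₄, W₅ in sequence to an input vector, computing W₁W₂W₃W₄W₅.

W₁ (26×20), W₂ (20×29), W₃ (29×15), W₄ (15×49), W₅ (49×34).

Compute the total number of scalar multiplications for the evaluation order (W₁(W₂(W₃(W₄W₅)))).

77180

(W₄W₅): 15×49 by 49×34 → 15×34, cost 15·49·34 = 24990
(W₃(W₄W₅)): 29×15 by 15×34 → 29×34, cost 29·15·34 = 14790; cumulative 39780
(W₂(W₃(W₄W₅))): 20×29 by 29×34 → 20×34, cost 20·29·34 = 19720; cumulative 59500
(W₁(W₂(W₃(W₄W₅)))): 26×20 by 20×34 → 26×34, cost 26·20·34 = 17680; cumulative 77180
Total: 77180 scalar multiplications.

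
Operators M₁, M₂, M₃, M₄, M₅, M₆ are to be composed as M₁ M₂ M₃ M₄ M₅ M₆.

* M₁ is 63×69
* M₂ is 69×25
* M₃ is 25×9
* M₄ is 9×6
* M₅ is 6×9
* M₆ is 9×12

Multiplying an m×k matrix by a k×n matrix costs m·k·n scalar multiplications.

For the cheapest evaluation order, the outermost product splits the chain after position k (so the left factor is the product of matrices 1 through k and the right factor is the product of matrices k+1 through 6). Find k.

4

Adjacent pairs: M₁M₂ = 63·69·25 = 108675; M₂M₃ = 69·25·9 = 15525; M₃M₄ = 25·9·6 = 1350; M₄M₅ = 9·6·9 = 486; M₅M₆ = 6·9·12 = 648.
Length 3: M₁..M₃: k=1: 0+15525+63·69·9=54648; k=2: 108675+0+63·25·9=122850 → min 54648 | M₂..M₄: k=2: 0+1350+69·25·6=11700; k=3: 15525+0+69·9·6=19251 → min 11700 | M₃..M₅: k=3: 0+486+25·9·9=2511; k=4: 1350+0+25·6·9=2700 → min 2511 | M₄..M₆: k=4: 0+648+9·6·12=1296; k=5: 486+0+9·9·12=1458 → min 1296.
Length 4: M₁..M₄: k=1: 0+11700+63·69·6=37782; k=2: 108675+1350+63·25·6=119475; k=3: 54648+0+63·9·6=58050 → min 37782 | M₂..M₅: k=2: 0+2511+69·25·9=18036; k=3: 15525+486+69·9·9=21600; k=4: 11700+0+69·6·9=15426 → min 15426 | M₃..M₆: k=3: 0+1296+25·9·12=3996; k=4: 1350+648+25·6·12=3798; k=5: 2511+0+25·9·12=5211 → min 3798.
Length 5: M₁..M₅: k=1: 0+15426+63·69·9=54549; k=2: 108675+2511+63·25·9=125361; k=3: 54648+486+63·9·9=60237; k=4: 37782+0+63·6·9=41184 → min 41184 | M₂..M₆: k=2: 0+3798+69·25·12=24498; k=3: 15525+1296+69·9·12=24273; k=4: 11700+648+69·6·12=17316; k=5: 15426+0+69·9·12=22878 → min 17316.
Top-level splits: k=1: (M₁..M₁)·(M₂..M₆) → 0+17316+63·69·12 = 69480; k=2: (M₁..M₂)·(M₃..M₆) → 108675+3798+63·25·12 = 131373; k=3: (M₁..M₃)·(M₄..M₆) → 54648+1296+63·9·12 = 62748; k=4: (M₁..M₄)·(M₅..M₆) → 37782+648+63·6·12 = 42966; k=5: (M₁..M₅)·(M₆..M₆) → 41184+0+63·9·12 = 47988.
Best split is after M₄, i.e. k = 4.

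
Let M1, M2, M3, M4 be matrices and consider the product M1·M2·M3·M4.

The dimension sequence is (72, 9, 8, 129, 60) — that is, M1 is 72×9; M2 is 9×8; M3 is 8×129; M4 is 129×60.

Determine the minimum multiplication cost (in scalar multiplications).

101664

Adjacent pairs: M1M2 = 72·9·8 = 5184; M2M3 = 9·8·129 = 9288; M3M4 = 8·129·60 = 61920.
Length 3: M1..M3: k=1: 0+9288+72·9·129=92880; k=2: 5184+0+72·8·129=79488 → min 79488 | M2..M4: k=2: 0+61920+9·8·60=66240; k=3: 9288+0+9·129·60=78948 → min 66240.
Length 4: M1..M4: k=1: 0+66240+72·9·60=105120; k=2: 5184+61920+72·8·60=101664; k=3: 79488+0+72·129·60=636768 → min 101664.
Optimal order: ((M1·M2)·(M3·M4)) with cost 101664.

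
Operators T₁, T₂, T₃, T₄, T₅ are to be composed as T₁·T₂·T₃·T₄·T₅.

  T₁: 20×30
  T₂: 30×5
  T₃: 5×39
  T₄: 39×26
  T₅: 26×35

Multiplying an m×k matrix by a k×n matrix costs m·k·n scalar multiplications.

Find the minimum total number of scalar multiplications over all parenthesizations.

16120

Adjacent pairs: T₁T₂ = 20·30·5 = 3000; T₂T₃ = 30·5·39 = 5850; T₃T₄ = 5·39·26 = 5070; T₄T₅ = 39·26·35 = 35490.
Length 3: T₁..T₃: k=1: 0+5850+20·30·39=29250; k=2: 3000+0+20·5·39=6900 → min 6900 | T₂..T₄: k=2: 0+5070+30·5·26=8970; k=3: 5850+0+30·39·26=36270 → min 8970 | T₃..T₅: k=3: 0+35490+5·39·35=42315; k=4: 5070+0+5·26·35=9620 → min 9620.
Length 4: T₁..T₄: k=1: 0+8970+20·30·26=24570; k=2: 3000+5070+20·5·26=10670; k=3: 6900+0+20·39·26=27180 → min 10670 | T₂..T₅: k=2: 0+9620+30·5·35=14870; k=3: 5850+35490+30·39·35=82290; k=4: 8970+0+30·26·35=36270 → min 14870.
Length 5: T₁..T₅: k=1: 0+14870+20·30·35=35870; k=2: 3000+9620+20·5·35=16120; k=3: 6900+35490+20·39·35=69690; k=4: 10670+0+20·26·35=28870 → min 16120.
Optimal order: ((T₁·T₂)·((T₃·T₄)·T₅)) with cost 16120.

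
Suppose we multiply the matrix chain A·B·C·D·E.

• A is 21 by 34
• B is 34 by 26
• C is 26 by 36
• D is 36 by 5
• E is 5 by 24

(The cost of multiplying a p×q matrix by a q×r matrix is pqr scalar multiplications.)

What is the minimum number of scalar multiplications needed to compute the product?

Adjacent pairs: AB = 21·34·26 = 18564; BC = 34·26·36 = 31824; CD = 26·36·5 = 4680; DE = 36·5·24 = 4320.
Length 3: A..C: k=1: 0+31824+21·34·36=57528; k=2: 18564+0+21·26·36=38220 → min 38220 | B..D: k=2: 0+4680+34·26·5=9100; k=3: 31824+0+34·36·5=37944 → min 9100 | C..E: k=3: 0+4320+26·36·24=26784; k=4: 4680+0+26·5·24=7800 → min 7800.
Length 4: A..D: k=1: 0+9100+21·34·5=12670; k=2: 18564+4680+21·26·5=25974; k=3: 38220+0+21·36·5=42000 → min 12670 | B..E: k=2: 0+7800+34·26·24=29016; k=3: 31824+4320+34·36·24=65520; k=4: 9100+0+34·5·24=13180 → min 13180.
Length 5: A..E: k=1: 0+13180+21·34·24=30316; k=2: 18564+7800+21·26·24=39468; k=3: 38220+4320+21·36·24=60684; k=4: 12670+0+21·5·24=15190 → min 15190.
Optimal order: ((A·(B·(C·D)))·E) with cost 15190.

15190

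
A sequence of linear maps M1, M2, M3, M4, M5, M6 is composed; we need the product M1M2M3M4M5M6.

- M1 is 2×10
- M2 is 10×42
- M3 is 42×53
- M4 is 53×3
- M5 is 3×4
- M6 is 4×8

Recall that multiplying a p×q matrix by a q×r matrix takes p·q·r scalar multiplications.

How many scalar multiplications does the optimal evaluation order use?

Adjacent pairs: M1M2 = 2·10·42 = 840; M2M3 = 10·42·53 = 22260; M3M4 = 42·53·3 = 6678; M4M5 = 53·3·4 = 636; M5M6 = 3·4·8 = 96.
Length 3: M1..M3: k=1: 0+22260+2·10·53=23320; k=2: 840+0+2·42·53=5292 → min 5292 | M2..M4: k=2: 0+6678+10·42·3=7938; k=3: 22260+0+10·53·3=23850 → min 7938 | M3..M5: k=3: 0+636+42·53·4=9540; k=4: 6678+0+42·3·4=7182 → min 7182 | M4..M6: k=4: 0+96+53·3·8=1368; k=5: 636+0+53·4·8=2332 → min 1368.
Length 4: M1..M4: k=1: 0+7938+2·10·3=7998; k=2: 840+6678+2·42·3=7770; k=3: 5292+0+2·53·3=5610 → min 5610 | M2..M5: k=2: 0+7182+10·42·4=8862; k=3: 22260+636+10·53·4=25016; k=4: 7938+0+10·3·4=8058 → min 8058 | M3..M6: k=3: 0+1368+42·53·8=19176; k=4: 6678+96+42·3·8=7782; k=5: 7182+0+42·4·8=8526 → min 7782.
Length 5: M1..M5: k=1: 0+8058+2·10·4=8138; k=2: 840+7182+2·42·4=8358; k=3: 5292+636+2·53·4=6352; k=4: 5610+0+2·3·4=5634 → min 5634 | M2..M6: k=2: 0+7782+10·42·8=11142; k=3: 22260+1368+10·53·8=27868; k=4: 7938+96+10·3·8=8274; k=5: 8058+0+10·4·8=8378 → min 8274.
Length 6: M1..M6: k=1: 0+8274+2·10·8=8434; k=2: 840+7782+2·42·8=9294; k=3: 5292+1368+2·53·8=7508; k=4: 5610+96+2·3·8=5754; k=5: 5634+0+2·4·8=5698 → min 5698.
Optimal order: (((((M1M2)M3)M4)M5)M6) with cost 5698.

5698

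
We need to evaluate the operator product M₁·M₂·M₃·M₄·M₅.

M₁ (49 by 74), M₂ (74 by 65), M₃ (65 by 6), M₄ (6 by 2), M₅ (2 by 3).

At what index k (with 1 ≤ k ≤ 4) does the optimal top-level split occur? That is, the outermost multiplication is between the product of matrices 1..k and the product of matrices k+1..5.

Adjacent pairs: M₁M₂ = 49·74·65 = 235690; M₂M₃ = 74·65·6 = 28860; M₃M₄ = 65·6·2 = 780; M₄M₅ = 6·2·3 = 36.
Length 3: M₁..M₃: k=1: 0+28860+49·74·6=50616; k=2: 235690+0+49·65·6=254800 → min 50616 | M₂..M₄: k=2: 0+780+74·65·2=10400; k=3: 28860+0+74·6·2=29748 → min 10400 | M₃..M₅: k=3: 0+36+65·6·3=1206; k=4: 780+0+65·2·3=1170 → min 1170.
Length 4: M₁..M₄: k=1: 0+10400+49·74·2=17652; k=2: 235690+780+49·65·2=242840; k=3: 50616+0+49·6·2=51204 → min 17652 | M₂..M₅: k=2: 0+1170+74·65·3=15600; k=3: 28860+36+74·6·3=30228; k=4: 10400+0+74·2·3=10844 → min 10844.
Top-level splits: k=1: (M₁..M₁)·(M₂..M₅) → 0+10844+49·74·3 = 21722; k=2: (M₁..M₂)·(M₃..M₅) → 235690+1170+49·65·3 = 246415; k=3: (M₁..M₃)·(M₄..M₅) → 50616+36+49·6·3 = 51534; k=4: (M₁..M₄)·(M₅..M₅) → 17652+0+49·2·3 = 17946.
Best split is after M₄, i.e. k = 4.

4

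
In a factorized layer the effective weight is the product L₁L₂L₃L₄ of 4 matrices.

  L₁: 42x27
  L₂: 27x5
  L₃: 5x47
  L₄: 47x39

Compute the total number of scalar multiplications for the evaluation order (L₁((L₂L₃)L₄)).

100062

(L₂L₃): 27×5 by 5×47 → 27×47, cost 27·5·47 = 6345
((L₂L₃)L₄): 27×47 by 47×39 → 27×39, cost 27·47·39 = 49491; cumulative 55836
(L₁((L₂L₃)L₄)): 42×27 by 27×39 → 42×39, cost 42·27·39 = 44226; cumulative 100062
Total: 100062 scalar multiplications.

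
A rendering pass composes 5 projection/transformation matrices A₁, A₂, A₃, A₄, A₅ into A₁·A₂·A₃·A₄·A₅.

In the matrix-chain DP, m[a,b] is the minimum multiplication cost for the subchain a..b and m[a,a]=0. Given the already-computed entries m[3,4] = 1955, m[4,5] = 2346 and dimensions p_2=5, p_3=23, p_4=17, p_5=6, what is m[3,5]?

m[3,5] = min over k∈[3,4] of m[3,k]+m[k+1,5]+p_{2}·p_k·p_{5}.
k=3: 0 + 2346 + 5·23·6 = 3036; k=4: 1955 + 0 + 5·17·6 = 2465.
Minimum: 2465 at k=4.

2465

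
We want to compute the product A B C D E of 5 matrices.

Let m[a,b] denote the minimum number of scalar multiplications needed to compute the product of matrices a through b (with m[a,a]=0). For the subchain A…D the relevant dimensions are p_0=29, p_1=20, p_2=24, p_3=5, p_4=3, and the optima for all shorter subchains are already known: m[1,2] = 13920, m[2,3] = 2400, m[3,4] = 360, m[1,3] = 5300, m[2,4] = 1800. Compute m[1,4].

m[1,4] = min over k∈[1,3] of m[1,k]+m[k+1,4]+p_{0}·p_k·p_{4}.
k=1: 0 + 1800 + 29·20·3 = 3540; k=2: 13920 + 360 + 29·24·3 = 16368; k=3: 5300 + 0 + 29·5·3 = 5735.
Minimum: 3540 at k=1.

3540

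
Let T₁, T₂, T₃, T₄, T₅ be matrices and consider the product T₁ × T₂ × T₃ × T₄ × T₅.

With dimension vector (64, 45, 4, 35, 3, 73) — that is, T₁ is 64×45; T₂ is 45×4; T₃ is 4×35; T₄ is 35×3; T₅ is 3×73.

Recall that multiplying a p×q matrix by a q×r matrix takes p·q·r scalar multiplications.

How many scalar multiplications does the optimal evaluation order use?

Adjacent pairs: T₁T₂ = 64·45·4 = 11520; T₂T₃ = 45·4·35 = 6300; T₃T₄ = 4·35·3 = 420; T₄T₅ = 35·3·73 = 7665.
Length 3: T₁..T₃: k=1: 0+6300+64·45·35=107100; k=2: 11520+0+64·4·35=20480 → min 20480 | T₂..T₄: k=2: 0+420+45·4·3=960; k=3: 6300+0+45·35·3=11025 → min 960 | T₃..T₅: k=3: 0+7665+4·35·73=17885; k=4: 420+0+4·3·73=1296 → min 1296.
Length 4: T₁..T₄: k=1: 0+960+64·45·3=9600; k=2: 11520+420+64·4·3=12708; k=3: 20480+0+64·35·3=27200 → min 9600 | T₂..T₅: k=2: 0+1296+45·4·73=14436; k=3: 6300+7665+45·35·73=128940; k=4: 960+0+45·3·73=10815 → min 10815.
Length 5: T₁..T₅: k=1: 0+10815+64·45·73=221055; k=2: 11520+1296+64·4·73=31504; k=3: 20480+7665+64·35·73=191665; k=4: 9600+0+64·3·73=23616 → min 23616.
Optimal order: ((T₁ × (T₂ × (T₃ × T₄))) × T₅) with cost 23616.

23616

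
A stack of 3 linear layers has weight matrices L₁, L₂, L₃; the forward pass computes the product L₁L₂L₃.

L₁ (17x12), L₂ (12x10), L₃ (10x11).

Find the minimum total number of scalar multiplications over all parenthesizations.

Order (L₁(L₂L₃)): (L₂L₃): 12×10 by 10×11 → 12×11, cost 12·10·11 = 1320; (L₁(L₂L₃)): 17×12 by 12×11 → 17×11, cost 17·12·11 = 2244; cumulative 3564. Total 3564.
Order ((L₁L₂)L₃): (L₁L₂): 17×12 by 12×10 → 17×10, cost 17·12·10 = 2040; ((L₁L₂)L₃): 17×10 by 10×11 → 17×11, cost 17·10·11 = 1870; cumulative 3910. Total 3910.
Minimum: 3564.

3564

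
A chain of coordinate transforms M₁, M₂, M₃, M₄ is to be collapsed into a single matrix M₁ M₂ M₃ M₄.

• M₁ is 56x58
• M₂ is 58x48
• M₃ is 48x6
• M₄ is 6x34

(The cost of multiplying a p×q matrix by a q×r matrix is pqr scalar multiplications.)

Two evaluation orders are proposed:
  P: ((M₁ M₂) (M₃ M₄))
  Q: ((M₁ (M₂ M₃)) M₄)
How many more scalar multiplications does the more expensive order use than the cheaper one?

209472

Order P = ((M₁ M₂) (M₃ M₄)): (M₁ M₂): 56×58 by 58×48 → 56×48, cost 56·58·48 = 155904; (M₃ M₄): 48×6 by 6×34 → 48×34, cost 48·6·34 = 9792; ((M₁ M₂) (M₃ M₄)): 56×48 by 48×34 → 56×34, cost 56·48·34 = 91392; cumulative 257088. Total 257088.
Order Q = ((M₁ (M₂ M₃)) M₄): (M₂ M₃): 58×48 by 48×6 → 58×6, cost 58·48·6 = 16704; (M₁ (M₂ M₃)): 56×58 by 58×6 → 56×6, cost 56·58·6 = 19488; cumulative 36192; ((M₁ (M₂ M₃)) M₄): 56×6 by 6×34 → 56×34, cost 56·6·34 = 11424; cumulative 47616. Total 47616.
Difference: |257088 − 47616| = 209472.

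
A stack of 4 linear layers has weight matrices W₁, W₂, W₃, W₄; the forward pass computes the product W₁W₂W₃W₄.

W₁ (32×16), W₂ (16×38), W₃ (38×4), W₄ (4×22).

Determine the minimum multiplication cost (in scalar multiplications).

7296

Adjacent pairs: W₁W₂ = 32·16·38 = 19456; W₂W₃ = 16·38·4 = 2432; W₃W₄ = 38·4·22 = 3344.
Length 3: W₁..W₃: k=1: 0+2432+32·16·4=4480; k=2: 19456+0+32·38·4=24320 → min 4480 | W₂..W₄: k=2: 0+3344+16·38·22=16720; k=3: 2432+0+16·4·22=3840 → min 3840.
Length 4: W₁..W₄: k=1: 0+3840+32·16·22=15104; k=2: 19456+3344+32·38·22=49552; k=3: 4480+0+32·4·22=7296 → min 7296.
Optimal order: ((W₁(W₂W₃))W₄) with cost 7296.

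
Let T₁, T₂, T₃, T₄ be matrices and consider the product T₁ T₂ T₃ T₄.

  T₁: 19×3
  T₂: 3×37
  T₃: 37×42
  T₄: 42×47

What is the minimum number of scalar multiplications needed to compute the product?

13263

Adjacent pairs: T₁T₂ = 19·3·37 = 2109; T₂T₃ = 3·37·42 = 4662; T₃T₄ = 37·42·47 = 73038.
Length 3: T₁..T₃: k=1: 0+4662+19·3·42=7056; k=2: 2109+0+19·37·42=31635 → min 7056 | T₂..T₄: k=2: 0+73038+3·37·47=78255; k=3: 4662+0+3·42·47=10584 → min 10584.
Length 4: T₁..T₄: k=1: 0+10584+19·3·47=13263; k=2: 2109+73038+19·37·47=108188; k=3: 7056+0+19·42·47=44562 → min 13263.
Optimal order: (T₁ ((T₂ T₃) T₄)) with cost 13263.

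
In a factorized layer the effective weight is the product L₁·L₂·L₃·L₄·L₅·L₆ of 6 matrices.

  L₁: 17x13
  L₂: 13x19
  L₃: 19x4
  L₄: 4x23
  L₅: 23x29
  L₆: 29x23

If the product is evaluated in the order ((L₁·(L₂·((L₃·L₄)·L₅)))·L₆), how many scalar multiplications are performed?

(L₃·L₄): 19×4 by 4×23 → 19×23, cost 19·4·23 = 1748
((L₃·L₄)·L₅): 19×23 by 23×29 → 19×29, cost 19·23·29 = 12673; cumulative 14421
(L₂·((L₃·L₄)·L₅)): 13×19 by 19×29 → 13×29, cost 13·19·29 = 7163; cumulative 21584
(L₁·(L₂·((L₃·L₄)·L₅))): 17×13 by 13×29 → 17×29, cost 17·13·29 = 6409; cumulative 27993
((L₁·(L₂·((L₃·L₄)·L₅)))·L₆): 17×29 by 29×23 → 17×23, cost 17·29·23 = 11339; cumulative 39332
Total: 39332 scalar multiplications.

39332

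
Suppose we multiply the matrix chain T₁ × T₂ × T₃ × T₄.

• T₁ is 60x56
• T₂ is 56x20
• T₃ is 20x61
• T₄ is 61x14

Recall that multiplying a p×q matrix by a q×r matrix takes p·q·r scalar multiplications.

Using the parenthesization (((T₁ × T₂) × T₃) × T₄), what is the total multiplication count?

191640

(T₁ × T₂): 60×56 by 56×20 → 60×20, cost 60·56·20 = 67200
((T₁ × T₂) × T₃): 60×20 by 20×61 → 60×61, cost 60·20·61 = 73200; cumulative 140400
(((T₁ × T₂) × T₃) × T₄): 60×61 by 61×14 → 60×14, cost 60·61·14 = 51240; cumulative 191640
Total: 191640 scalar multiplications.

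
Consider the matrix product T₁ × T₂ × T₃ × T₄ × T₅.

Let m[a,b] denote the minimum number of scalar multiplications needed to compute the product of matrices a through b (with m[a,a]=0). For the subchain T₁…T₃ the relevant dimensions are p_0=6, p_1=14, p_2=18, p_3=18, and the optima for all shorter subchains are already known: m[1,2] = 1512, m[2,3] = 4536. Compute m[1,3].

3456

m[1,3] = min over k∈[1,2] of m[1,k]+m[k+1,3]+p_{0}·p_k·p_{3}.
k=1: 0 + 4536 + 6·14·18 = 6048; k=2: 1512 + 0 + 6·18·18 = 3456.
Minimum: 3456 at k=2.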